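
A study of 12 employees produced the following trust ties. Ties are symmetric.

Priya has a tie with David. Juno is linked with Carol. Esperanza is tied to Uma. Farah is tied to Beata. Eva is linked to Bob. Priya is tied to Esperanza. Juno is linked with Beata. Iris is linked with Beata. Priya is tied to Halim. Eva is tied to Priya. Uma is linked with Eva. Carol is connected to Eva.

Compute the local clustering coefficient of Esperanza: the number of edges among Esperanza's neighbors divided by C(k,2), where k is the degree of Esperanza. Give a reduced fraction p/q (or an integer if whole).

Esperanza's neighbors: Priya and Uma (k = 2).
Possible neighbor pairs: C(2,2) = 1. Edges among them: none → e = 0.
Clustering(Esperanza) = 0/1.

0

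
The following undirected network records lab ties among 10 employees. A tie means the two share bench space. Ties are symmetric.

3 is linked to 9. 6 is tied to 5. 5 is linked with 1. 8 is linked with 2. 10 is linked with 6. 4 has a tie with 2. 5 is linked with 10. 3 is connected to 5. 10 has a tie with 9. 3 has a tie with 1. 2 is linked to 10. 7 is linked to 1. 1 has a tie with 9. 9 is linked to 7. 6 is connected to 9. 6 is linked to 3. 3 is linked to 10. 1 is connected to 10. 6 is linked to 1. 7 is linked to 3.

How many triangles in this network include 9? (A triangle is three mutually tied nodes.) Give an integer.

8

9's neighbors: 1, 3, 6, 7, and 10.
Neighbor pairs that are themselves tied: 9–1–3; 9–1–6; 9–1–7; 9–1–10; 9–3–6; 9–3–7; 9–3–10; 9–6–10. Each forms one triangle with 9, for 8 in total.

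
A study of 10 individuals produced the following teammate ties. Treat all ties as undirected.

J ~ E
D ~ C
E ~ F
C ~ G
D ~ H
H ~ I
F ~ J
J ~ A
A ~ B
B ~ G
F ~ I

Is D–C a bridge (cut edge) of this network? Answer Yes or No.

Even without that edge, D still reaches C via D – H – I – F – J – A – B – G – C, so the network stays connected. Not a bridge.

No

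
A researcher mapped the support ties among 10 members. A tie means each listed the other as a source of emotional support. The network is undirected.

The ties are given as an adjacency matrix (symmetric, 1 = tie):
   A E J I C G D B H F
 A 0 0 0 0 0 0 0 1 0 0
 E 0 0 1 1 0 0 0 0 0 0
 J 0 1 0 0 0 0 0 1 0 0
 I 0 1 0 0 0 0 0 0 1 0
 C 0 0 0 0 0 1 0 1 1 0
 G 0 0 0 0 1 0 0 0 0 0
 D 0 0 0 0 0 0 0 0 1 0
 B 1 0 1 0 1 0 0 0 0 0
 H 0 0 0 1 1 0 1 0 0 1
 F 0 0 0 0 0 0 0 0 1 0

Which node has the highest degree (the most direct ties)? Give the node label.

Degrees — A:1, B:3, C:3, D:1, E:2, F:1, G:1, H:4, I:2, J:2.
The maximum is 4, attained only by H.

H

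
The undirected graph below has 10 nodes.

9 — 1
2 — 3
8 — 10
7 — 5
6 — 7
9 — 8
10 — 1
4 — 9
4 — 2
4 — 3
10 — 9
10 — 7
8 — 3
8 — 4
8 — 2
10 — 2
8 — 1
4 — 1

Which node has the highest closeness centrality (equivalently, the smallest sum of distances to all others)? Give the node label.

Farness (sum of distances to all others) for each node — 1:16, 2:16, 3:20, 4:18, 5:25, 6:25, 7:17, 8:14, 9:16, 10:13.
The smallest farness is 13, for 10, so 10 has the highest closeness.

10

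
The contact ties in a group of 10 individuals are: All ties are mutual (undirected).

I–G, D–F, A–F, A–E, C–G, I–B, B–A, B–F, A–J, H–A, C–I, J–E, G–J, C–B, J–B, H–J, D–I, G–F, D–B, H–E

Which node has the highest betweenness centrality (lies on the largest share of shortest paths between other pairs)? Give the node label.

Unnormalized betweenness of each node: A:6, B:61/6, C:1/4, D:1/3, E:0, F:29/12, G:7/2, H:0, I:5/4, J:85/12.
B has the largest value, 61/6, making it the main broker — the node through which the most shortest paths run.

B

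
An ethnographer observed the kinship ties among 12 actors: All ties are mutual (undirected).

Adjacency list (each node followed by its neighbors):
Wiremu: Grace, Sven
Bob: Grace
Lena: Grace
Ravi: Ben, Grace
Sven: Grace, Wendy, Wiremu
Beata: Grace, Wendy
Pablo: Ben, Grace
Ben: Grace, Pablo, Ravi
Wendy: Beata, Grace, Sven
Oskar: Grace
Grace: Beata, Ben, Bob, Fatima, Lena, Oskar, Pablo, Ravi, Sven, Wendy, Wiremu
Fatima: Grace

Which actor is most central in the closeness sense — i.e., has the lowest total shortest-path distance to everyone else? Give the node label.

Grace

Farness (sum of distances to all others) for each node — Beata:20, Ben:19, Bob:21, Fatima:21, Grace:11, Lena:21, Oskar:21, Pablo:20, Ravi:20, Sven:19, Wendy:19, Wiremu:20.
The smallest farness is 11, for Grace, so Grace has the highest closeness.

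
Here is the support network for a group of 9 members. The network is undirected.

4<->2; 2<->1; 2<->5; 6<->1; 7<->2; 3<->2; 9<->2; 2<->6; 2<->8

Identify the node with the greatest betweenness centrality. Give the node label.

Unnormalized betweenness of each node: 1:0, 2:27, 3:0, 4:0, 5:0, 6:0, 7:0, 8:0, 9:0.
2 has the largest value, 27, making it the main broker — the node through which the most shortest paths run.

2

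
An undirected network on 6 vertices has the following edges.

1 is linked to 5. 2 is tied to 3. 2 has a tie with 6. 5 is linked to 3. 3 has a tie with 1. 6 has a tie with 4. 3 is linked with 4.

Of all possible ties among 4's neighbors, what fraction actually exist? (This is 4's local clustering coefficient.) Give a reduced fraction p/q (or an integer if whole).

0

4's neighbors: 3 and 6 (k = 2).
Possible neighbor pairs: C(2,2) = 1. Edges among them: none → e = 0.
Clustering(4) = 0/1.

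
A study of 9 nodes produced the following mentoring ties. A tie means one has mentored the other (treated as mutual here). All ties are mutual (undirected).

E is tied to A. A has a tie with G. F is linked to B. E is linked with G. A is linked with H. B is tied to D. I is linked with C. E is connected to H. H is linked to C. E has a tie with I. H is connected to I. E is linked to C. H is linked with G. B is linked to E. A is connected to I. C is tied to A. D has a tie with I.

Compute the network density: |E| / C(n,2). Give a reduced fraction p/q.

There are 17 edges and 9 nodes, so the maximum possible is C(9,2) = 36.
Density = 17/36.

17/36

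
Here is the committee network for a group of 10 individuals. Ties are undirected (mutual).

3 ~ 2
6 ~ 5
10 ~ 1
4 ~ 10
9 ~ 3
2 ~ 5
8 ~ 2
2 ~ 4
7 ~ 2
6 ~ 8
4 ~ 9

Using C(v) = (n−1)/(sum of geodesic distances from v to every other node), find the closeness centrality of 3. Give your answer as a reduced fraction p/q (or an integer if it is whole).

Distances from 3: 1:4, 2:1, 4:2, 5:2, 6:3, 7:2, 8:2, 9:1, 10:3. Sum = 20.
n = 10, so closeness = 9/20.

9/20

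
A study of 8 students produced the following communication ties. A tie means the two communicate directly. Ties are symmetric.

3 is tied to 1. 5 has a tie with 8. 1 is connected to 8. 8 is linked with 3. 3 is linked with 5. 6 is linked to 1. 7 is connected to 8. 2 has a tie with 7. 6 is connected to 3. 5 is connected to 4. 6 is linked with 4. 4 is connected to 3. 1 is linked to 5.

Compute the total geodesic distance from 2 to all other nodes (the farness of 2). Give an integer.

20

Distances from 2: 1:3, 3:3, 4:4, 5:3, 6:4, 7:1, 8:2.
Sum = 3 + 3 + 4 + 3 + 4 + 1 + 2 = 20.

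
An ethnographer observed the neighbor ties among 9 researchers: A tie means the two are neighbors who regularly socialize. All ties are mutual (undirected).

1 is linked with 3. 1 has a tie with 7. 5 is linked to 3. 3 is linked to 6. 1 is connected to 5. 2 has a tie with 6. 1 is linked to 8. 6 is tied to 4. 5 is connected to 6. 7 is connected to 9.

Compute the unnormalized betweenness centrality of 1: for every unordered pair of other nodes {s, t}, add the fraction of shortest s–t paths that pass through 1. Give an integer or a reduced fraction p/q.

17

Pairs whose geodesics pass through 1 — 4–7: 2/2; 4–9: 2/2; 4–8: 2/2; 7–2: 2/2; 7–3: 1; 7–5: 1; 7–8: 1; 7–6: 2/2; 9–2: 2/2; 9–3: 1; 9–5: 1; 9–8: 1; 9–6: 2/2; 2–8: 2/2 … (+3 more pairs).
All other pairs contribute 0.
Summing the contributions gives betweenness(1) = 17.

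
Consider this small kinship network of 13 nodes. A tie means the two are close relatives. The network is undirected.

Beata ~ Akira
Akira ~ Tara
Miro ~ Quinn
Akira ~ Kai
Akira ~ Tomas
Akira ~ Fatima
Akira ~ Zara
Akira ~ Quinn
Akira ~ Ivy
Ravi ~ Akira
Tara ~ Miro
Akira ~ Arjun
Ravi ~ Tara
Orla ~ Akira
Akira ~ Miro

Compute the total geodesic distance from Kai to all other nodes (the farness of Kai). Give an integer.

Distances from Kai: Akira:1, Arjun:2, Beata:2, Fatima:2, Ivy:2, Miro:2, Orla:2, Quinn:2, Ravi:2, Tara:2, Tomas:2, Zara:2.
Sum = 1 + 2 + 2 + 2 + 2 + 2 + 2 + 2 + 2 + 2 + 2 + 2 = 23.

23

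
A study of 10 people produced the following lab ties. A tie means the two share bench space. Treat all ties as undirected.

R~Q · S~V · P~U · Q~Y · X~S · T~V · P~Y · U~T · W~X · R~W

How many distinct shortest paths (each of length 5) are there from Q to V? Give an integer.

2

The shortest distance is 5. The length-5 paths are: Q–Y–P–U–T–V; Q–R–W–X–S–V.
That gives 2 distinct shortest paths.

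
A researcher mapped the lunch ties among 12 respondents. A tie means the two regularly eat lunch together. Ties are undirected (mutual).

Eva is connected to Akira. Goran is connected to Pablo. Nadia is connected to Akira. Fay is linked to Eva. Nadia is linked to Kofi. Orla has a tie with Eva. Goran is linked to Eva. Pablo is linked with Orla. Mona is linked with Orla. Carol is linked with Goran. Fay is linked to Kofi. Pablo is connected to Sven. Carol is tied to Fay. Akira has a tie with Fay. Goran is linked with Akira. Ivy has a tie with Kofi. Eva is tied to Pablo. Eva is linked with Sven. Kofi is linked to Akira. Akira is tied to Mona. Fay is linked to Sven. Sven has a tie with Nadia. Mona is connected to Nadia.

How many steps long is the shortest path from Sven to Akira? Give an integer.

One shortest route is Sven – Eva – Akira, which uses 2 edges, and Sven and Akira are not directly tied, so nothing shorter exists. So d(Sven,Akira) = 2.

2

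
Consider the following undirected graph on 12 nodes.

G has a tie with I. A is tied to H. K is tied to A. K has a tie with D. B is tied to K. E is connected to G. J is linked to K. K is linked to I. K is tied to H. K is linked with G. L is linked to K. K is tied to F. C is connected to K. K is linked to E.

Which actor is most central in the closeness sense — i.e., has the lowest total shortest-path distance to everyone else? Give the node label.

K

Farness (sum of distances to all others) for each node — A:20, B:21, C:21, D:21, E:20, F:21, G:19, H:20, I:20, J:21, K:11, L:21.
The smallest farness is 11, for K, so K has the highest closeness.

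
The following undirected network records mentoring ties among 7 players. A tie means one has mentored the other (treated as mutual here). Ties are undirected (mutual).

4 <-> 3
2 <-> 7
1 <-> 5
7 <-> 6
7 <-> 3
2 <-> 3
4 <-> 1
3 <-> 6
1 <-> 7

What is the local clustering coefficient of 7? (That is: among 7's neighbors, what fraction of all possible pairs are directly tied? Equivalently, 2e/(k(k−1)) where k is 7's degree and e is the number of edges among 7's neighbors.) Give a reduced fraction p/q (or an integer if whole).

1/3

7's neighbors: 1, 2, 3, and 6 (k = 4).
Possible neighbor pairs: C(4,2) = 6. Edges among them: 2–3, 3–6 → e = 2.
Clustering(7) = 2/6 = 1/3.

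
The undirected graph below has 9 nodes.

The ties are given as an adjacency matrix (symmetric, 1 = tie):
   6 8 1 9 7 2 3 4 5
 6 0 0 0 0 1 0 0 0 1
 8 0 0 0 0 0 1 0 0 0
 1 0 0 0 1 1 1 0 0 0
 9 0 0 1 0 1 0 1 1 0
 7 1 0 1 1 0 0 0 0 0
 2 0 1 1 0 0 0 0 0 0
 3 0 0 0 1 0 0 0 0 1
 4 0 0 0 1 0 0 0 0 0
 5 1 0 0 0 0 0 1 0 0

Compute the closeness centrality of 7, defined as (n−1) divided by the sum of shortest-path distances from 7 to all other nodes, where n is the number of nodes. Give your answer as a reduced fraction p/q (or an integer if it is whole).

4/7

Distances from 7: 1:1, 2:2, 3:2, 4:2, 5:2, 6:1, 8:3, 9:1. Sum = 14.
n = 9, so closeness = 8/14 = 4/7.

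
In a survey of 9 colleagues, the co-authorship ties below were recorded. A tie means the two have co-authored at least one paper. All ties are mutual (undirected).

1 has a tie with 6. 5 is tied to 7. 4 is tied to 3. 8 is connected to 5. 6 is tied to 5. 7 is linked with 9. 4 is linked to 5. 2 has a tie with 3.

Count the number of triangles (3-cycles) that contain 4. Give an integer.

4's neighbors are 3 and 5, but none of them are tied to each other, so no triangle contains 4.

0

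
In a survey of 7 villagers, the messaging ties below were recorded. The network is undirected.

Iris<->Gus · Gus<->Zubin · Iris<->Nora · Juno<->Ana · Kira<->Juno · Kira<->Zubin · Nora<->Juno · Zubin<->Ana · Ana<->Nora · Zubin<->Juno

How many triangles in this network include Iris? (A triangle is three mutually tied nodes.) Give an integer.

0

Iris's neighbors are Gus and Nora, but none of them are tied to each other, so no triangle contains Iris.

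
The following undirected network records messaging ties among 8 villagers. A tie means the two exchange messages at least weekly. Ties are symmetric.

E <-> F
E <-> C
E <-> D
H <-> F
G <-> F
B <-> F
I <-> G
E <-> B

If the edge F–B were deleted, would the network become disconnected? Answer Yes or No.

No

Even without that edge, F still reaches B via F – E – B, so the network stays connected. Not a bridge.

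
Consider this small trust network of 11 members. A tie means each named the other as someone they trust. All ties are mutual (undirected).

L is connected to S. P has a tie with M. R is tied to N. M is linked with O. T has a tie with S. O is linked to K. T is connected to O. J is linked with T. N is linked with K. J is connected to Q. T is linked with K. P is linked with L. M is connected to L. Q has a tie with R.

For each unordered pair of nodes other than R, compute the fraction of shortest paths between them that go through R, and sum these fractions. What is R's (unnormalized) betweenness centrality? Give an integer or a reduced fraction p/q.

Pairs whose geodesics pass through R — K–Q: 1/2; J–N: 1/2; Q–N: 1.
All other pairs contribute 0.
Summing the contributions gives betweenness(R) = 2.

2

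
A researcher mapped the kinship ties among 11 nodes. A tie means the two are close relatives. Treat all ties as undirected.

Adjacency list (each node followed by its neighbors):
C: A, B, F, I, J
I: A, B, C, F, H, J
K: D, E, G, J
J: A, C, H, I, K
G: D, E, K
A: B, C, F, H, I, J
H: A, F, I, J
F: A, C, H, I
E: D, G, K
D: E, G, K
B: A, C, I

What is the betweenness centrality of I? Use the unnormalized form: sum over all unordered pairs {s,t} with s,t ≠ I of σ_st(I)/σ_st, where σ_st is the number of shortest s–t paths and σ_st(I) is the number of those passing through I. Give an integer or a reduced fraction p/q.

Pairs whose geodesics pass through I — G–F: 1/4; G–B: 1/3; K–F: 1/4; K–B: 1/3; E–F: 1/4; E–B: 1/3; D–F: 1/4; D–B: 1/3; C–H: 1/4; H–B: 1/2; F–J: 1/4; F–B: 1/3; J–B: 1/3.
All other pairs contribute 0.
Summing the contributions gives betweenness(I) = 4.

4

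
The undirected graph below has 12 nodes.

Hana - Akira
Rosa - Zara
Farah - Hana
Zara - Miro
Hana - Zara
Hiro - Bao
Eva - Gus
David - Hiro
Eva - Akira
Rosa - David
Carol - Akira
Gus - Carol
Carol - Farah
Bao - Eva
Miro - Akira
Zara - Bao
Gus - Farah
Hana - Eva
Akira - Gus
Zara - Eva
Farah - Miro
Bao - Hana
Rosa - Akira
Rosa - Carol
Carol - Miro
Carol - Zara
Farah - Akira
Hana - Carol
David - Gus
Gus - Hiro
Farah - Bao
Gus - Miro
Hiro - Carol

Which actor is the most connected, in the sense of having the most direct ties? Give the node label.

Degrees — Akira:7, Bao:5, Carol:8, David:3, Eva:5, Farah:6, Gus:7, Hana:6, Hiro:4, Miro:5, Rosa:4, Zara:6.
The maximum is 8, attained only by Carol.

Carol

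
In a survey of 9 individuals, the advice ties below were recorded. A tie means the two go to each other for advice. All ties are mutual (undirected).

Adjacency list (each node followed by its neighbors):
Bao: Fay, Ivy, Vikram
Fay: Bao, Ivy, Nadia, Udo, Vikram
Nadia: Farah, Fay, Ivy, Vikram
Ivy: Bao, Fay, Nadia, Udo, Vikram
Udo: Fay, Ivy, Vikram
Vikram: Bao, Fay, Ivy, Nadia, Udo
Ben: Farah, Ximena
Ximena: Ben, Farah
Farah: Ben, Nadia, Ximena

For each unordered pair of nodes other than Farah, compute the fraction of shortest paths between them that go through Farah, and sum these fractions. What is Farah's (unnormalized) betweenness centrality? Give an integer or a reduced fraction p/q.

12

Pairs whose geodesics pass through Farah — Ximena–Vikram: 1; Ximena–Ivy: 1; Ximena–Bao: 3/3; Ximena–Nadia: 1; Ximena–Udo: 3/3; Ximena–Fay: 1; Ben–Vikram: 1; Ben–Ivy: 1; Ben–Bao: 3/3; Ben–Nadia: 1; Ben–Udo: 3/3; Ben–Fay: 1.
All other pairs contribute 0.
Summing the contributions gives betweenness(Farah) = 12.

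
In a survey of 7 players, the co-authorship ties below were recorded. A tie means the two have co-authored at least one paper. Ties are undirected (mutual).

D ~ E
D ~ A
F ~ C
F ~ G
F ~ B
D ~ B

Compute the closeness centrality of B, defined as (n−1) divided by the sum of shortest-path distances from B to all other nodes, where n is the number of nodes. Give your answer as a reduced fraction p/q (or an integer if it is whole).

Distances from B: A:2, C:2, D:1, E:2, F:1, G:2. Sum = 10.
n = 7, so closeness = 6/10 = 3/5.

3/5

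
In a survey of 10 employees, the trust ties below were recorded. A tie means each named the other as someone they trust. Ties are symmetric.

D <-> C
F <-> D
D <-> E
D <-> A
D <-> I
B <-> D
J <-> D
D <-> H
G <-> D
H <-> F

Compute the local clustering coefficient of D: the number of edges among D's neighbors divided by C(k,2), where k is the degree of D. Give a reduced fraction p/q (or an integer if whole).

1/36

D's neighbors: A, B, C, E, F, G, H, I, and J (k = 9).
Possible neighbor pairs: C(9,2) = 36. Edges among them: F–H → e = 1.
Clustering(D) = 1/36.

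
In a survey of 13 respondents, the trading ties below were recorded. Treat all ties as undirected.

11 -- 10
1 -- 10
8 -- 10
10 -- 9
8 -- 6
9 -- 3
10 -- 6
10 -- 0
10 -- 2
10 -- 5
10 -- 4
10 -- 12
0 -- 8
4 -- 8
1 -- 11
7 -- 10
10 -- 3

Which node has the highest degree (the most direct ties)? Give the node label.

10

Degrees — 0:2, 1:2, 2:1, 3:2, 4:2, 5:1, 6:2, 7:1, 8:4, 9:2, 10:12, 11:2, 12:1.
The maximum is 12, attained only by 10.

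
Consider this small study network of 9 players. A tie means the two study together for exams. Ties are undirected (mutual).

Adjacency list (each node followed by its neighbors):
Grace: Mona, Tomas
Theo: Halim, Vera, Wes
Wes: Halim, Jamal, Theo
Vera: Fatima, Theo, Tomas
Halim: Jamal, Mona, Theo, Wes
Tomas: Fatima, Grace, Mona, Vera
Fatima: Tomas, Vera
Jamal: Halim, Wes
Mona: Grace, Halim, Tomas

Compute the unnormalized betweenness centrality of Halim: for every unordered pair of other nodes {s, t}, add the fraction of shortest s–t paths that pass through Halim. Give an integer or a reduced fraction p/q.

26/3

Pairs whose geodesics pass through Halim — Fatima–Jamal: 2/3; Vera–Jamal: 1/2; Jamal–Tomas: 1; Jamal–Mona: 1; Jamal–Theo: 1/2; Jamal–Grace: 1; Tomas–Wes: 1/2; Wes–Mona: 1; Wes–Grace: 1; Mona–Theo: 1; Theo–Grace: 1/2.
All other pairs contribute 0.
Summing the contributions gives betweenness(Halim) = 26/3.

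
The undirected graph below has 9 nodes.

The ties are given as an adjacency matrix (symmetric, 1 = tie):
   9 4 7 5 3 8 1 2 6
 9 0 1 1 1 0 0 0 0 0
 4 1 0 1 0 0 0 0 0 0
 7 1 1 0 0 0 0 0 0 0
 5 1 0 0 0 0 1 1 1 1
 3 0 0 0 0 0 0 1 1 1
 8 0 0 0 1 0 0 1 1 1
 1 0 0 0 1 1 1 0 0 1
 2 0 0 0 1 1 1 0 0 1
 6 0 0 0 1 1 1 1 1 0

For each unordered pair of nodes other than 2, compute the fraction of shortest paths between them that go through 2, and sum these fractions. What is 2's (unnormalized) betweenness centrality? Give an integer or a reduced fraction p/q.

Pairs whose geodesics pass through 2 — 9–3: 1/3; 4–3: 1/3; 7–3: 1/3; 5–3: 1/3; 3–8: 1/3.
All other pairs contribute 0.
Summing the contributions gives betweenness(2) = 5/3.

5/3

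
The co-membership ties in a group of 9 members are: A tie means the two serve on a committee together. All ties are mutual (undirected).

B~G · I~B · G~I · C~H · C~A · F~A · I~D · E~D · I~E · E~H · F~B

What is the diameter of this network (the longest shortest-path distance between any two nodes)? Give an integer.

4

Eccentricity of each node (its greatest distance to any other): A:4, B:3, C:4, D:4, E:3, F:3, G:4, H:3, I:3.
The maximum eccentricity is 4, realized for instance by the pair G–C via G – I – E – H – C. So the diameter is 4.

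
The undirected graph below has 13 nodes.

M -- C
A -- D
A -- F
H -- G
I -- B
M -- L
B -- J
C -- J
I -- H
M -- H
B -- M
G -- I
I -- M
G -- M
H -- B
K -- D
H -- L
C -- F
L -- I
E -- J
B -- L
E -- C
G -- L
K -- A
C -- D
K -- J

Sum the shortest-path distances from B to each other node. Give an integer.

22

Distances from B: A:3, C:2, D:3, E:2, F:3, G:2, H:1, I:1, J:1, K:2, L:1, M:1.
Sum = 3 + 2 + 3 + 2 + 3 + 2 + 1 + 1 + 1 + 2 + 1 + 1 = 22.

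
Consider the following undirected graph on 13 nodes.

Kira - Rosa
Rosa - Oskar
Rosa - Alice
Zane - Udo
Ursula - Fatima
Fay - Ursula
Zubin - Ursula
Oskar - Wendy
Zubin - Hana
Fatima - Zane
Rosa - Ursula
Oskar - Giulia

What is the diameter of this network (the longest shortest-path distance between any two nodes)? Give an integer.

Eccentricity of each node (its greatest distance to any other): Alice:5, Fatima:4, Fay:4, Giulia:6, Hana:5, Kira:5, Oskar:5, Rosa:4, Udo:6, Ursula:3, Wendy:6, Zane:5, Zubin:4.
The maximum eccentricity is 6, realized for instance by the pair Udo–Wendy via Udo – Zane – Fatima – Ursula – Rosa – Oskar – Wendy. So the diameter is 6.

6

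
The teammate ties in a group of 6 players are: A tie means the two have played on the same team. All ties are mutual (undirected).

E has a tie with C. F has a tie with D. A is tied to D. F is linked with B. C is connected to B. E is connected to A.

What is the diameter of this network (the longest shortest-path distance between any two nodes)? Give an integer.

Eccentricity of each node (its greatest distance to any other): A:3, B:3, C:3, D:3, E:3, F:3.
The maximum eccentricity is 3, realized for instance by the pair F–E via F – D – A – E. So the diameter is 3.

3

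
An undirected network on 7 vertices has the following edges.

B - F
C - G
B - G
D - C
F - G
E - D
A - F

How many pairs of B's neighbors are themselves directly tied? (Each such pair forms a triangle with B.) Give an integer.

B's neighbors: F and G.
Neighbor pairs that are themselves tied: B–F–G. Each forms one triangle with B, for 1 in total.

1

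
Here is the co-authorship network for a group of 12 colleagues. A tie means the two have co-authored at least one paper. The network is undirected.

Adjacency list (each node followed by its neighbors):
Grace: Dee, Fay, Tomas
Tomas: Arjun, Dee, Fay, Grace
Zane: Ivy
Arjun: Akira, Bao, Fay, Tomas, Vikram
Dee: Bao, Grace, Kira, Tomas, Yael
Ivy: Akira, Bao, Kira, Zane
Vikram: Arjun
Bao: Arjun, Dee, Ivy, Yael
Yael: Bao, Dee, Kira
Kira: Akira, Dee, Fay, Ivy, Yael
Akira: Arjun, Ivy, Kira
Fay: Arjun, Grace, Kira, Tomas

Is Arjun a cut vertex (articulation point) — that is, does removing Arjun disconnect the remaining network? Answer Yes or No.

Removing Arjun leaves {Akira, Bao, Dee, Fay, Grace, Ivy, Kira, Tomas, Yael, and Zane} with no path to {Vikram}, so the network splits into 2 components. Arjun is a cut vertex.

Yes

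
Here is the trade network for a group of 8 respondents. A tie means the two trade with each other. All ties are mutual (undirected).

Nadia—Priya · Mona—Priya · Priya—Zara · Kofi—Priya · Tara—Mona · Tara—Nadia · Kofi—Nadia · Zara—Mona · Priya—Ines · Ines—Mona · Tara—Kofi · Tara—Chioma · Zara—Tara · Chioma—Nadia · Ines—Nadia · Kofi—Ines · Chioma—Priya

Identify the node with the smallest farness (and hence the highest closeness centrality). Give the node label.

Farness (sum of distances to all others) for each node — Chioma:11, Ines:10, Kofi:10, Mona:10, Nadia:9, Priya:8, Tara:9, Zara:11.
The smallest farness is 8, for Priya, so Priya has the highest closeness.

Priya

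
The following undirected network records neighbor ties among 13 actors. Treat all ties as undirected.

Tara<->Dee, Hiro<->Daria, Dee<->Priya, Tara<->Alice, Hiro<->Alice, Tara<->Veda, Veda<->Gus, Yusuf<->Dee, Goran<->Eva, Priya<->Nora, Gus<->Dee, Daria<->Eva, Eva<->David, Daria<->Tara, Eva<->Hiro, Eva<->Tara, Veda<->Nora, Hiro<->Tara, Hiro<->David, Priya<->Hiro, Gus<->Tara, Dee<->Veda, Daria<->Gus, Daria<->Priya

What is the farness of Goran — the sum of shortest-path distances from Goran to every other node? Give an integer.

Distances from Goran: Alice:3, Daria:2, David:2, Dee:3, Eva:1, Gus:3, Hiro:2, Nora:4, Priya:3, Tara:2, Veda:3, Yusuf:4.
Sum = 3 + 2 + 2 + 3 + 1 + 3 + 2 + 4 + 3 + 2 + 3 + 4 = 32.

32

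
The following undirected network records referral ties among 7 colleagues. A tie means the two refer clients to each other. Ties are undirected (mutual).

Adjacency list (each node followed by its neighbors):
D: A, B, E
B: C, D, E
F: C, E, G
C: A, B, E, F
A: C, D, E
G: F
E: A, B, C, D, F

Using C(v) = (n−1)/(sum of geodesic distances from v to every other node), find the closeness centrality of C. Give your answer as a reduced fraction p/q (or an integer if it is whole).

3/4

Distances from C: A:1, B:1, D:2, E:1, F:1, G:2. Sum = 8.
n = 7, so closeness = 6/8 = 3/4.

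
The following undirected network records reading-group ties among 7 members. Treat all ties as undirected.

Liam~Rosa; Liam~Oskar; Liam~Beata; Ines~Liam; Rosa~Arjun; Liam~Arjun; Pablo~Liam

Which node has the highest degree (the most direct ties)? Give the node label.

Degrees — Arjun:2, Beata:1, Ines:1, Liam:6, Oskar:1, Pablo:1, Rosa:2.
The maximum is 6, attained only by Liam.

Liam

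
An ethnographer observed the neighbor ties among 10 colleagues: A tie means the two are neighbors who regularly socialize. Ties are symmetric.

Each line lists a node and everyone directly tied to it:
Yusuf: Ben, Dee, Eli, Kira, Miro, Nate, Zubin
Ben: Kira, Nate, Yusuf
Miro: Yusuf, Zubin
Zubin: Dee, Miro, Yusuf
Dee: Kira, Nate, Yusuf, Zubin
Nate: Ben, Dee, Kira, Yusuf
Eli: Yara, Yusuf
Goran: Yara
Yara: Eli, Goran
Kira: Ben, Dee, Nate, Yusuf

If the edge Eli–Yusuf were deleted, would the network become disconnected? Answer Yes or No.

Yes

Without the Eli–Yusuf edge there is no alternate route between Eli and Yusuf, so the network disconnects. It is a bridge.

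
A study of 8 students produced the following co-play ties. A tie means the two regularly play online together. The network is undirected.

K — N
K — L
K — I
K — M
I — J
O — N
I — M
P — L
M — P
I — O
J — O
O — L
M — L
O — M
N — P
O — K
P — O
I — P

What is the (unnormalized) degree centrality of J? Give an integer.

J is directly tied to I and O. That is 2 neighbors, so the degree of J is 2.

2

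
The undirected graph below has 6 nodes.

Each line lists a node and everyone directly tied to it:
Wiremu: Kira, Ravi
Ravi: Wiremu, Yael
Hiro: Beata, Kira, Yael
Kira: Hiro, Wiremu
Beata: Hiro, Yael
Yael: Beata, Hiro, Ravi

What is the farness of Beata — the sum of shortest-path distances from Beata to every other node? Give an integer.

Distances from Beata: Hiro:1, Kira:2, Ravi:2, Wiremu:3, Yael:1.
Sum = 1 + 2 + 2 + 3 + 1 = 9.

9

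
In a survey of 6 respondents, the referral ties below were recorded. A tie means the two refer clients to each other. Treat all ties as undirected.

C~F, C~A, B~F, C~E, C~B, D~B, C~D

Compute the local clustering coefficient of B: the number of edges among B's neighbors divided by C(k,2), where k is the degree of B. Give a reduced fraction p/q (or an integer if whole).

2/3

B's neighbors: C, D, and F (k = 3).
Possible neighbor pairs: C(3,2) = 3. Edges among them: C–D, C–F → e = 2.
Clustering(B) = 2/3.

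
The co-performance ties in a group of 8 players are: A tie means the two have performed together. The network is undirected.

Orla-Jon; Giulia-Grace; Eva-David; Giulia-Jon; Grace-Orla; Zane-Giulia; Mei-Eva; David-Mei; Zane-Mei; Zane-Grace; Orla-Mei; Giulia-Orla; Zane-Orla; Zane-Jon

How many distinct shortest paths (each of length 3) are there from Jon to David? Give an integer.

The shortest distance is 3. The length-3 paths are: Jon–Zane–Mei–David; Jon–Orla–Mei–David.
That gives 2 distinct shortest paths.

2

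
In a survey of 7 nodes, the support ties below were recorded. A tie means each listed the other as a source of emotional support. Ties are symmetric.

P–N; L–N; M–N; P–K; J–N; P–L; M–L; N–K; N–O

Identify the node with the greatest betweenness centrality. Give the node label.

N

Unnormalized betweenness of each node: J:0, K:0, L:1/2, M:0, N:11, O:0, P:1/2.
N has the largest value, 11, making it the main broker — the node through which the most shortest paths run.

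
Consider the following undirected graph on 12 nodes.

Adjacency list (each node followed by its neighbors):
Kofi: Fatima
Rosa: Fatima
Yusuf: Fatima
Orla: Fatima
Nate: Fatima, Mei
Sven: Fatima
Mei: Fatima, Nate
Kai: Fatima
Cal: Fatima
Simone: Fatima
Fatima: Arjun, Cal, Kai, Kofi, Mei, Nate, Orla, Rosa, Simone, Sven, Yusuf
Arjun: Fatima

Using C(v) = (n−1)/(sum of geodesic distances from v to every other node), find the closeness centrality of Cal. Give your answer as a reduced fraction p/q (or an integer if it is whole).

11/21

Distances from Cal: Arjun:2, Fatima:1, Kai:2, Kofi:2, Mei:2, Nate:2, Orla:2, Rosa:2, Simone:2, Sven:2, Yusuf:2. Sum = 21.
n = 12, so closeness = 11/21.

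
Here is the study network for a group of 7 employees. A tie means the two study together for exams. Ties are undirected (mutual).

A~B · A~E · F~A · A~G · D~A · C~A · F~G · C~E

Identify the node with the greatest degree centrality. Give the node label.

Degrees — A:6, B:1, C:2, D:1, E:2, F:2, G:2.
The maximum is 6, attained only by A.

A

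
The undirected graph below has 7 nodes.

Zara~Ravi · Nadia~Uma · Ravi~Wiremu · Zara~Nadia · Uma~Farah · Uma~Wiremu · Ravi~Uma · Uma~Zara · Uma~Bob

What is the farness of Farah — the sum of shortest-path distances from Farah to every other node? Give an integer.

11

Distances from Farah: Bob:2, Nadia:2, Ravi:2, Uma:1, Wiremu:2, Zara:2.
Sum = 2 + 2 + 2 + 1 + 2 + 2 = 11.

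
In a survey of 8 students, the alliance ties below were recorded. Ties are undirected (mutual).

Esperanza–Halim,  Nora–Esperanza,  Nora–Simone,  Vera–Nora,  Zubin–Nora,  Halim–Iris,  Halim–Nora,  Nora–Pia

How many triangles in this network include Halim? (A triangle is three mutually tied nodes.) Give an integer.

1

Halim's neighbors: Esperanza, Iris, and Nora.
Neighbor pairs that are themselves tied: Halim–Esperanza–Nora. Each forms one triangle with Halim, for 1 in total.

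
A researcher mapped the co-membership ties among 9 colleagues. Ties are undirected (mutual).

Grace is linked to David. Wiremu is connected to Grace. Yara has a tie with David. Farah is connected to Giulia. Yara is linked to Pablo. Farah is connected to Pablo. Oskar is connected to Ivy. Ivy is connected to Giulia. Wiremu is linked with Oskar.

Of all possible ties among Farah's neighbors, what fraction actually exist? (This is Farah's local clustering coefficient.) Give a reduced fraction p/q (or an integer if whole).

Farah's neighbors: Giulia and Pablo (k = 2).
Possible neighbor pairs: C(2,2) = 1. Edges among them: none → e = 0.
Clustering(Farah) = 0/1.

0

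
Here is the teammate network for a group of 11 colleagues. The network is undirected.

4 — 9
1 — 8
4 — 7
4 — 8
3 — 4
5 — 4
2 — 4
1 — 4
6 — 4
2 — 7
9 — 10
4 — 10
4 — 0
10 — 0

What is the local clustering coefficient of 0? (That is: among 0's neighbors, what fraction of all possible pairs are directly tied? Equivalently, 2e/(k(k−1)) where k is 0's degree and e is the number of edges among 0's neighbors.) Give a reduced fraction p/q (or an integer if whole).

1

0's neighbors: 4 and 10 (k = 2).
Possible neighbor pairs: C(2,2) = 1. Edges among them: 4–10 → e = 1.
Clustering(0) = 1/1.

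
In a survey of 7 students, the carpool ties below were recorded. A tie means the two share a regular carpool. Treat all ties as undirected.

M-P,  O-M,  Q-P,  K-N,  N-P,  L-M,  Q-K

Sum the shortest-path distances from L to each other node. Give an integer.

15

Distances from L: K:4, M:1, N:3, O:2, P:2, Q:3.
Sum = 4 + 1 + 3 + 2 + 2 + 3 = 15.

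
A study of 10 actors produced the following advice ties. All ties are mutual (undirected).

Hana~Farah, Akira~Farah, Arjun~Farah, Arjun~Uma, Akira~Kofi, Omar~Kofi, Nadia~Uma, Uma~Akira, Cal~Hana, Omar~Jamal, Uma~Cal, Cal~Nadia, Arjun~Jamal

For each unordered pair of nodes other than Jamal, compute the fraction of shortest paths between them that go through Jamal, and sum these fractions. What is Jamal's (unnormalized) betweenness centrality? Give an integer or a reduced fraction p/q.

Pairs whose geodesics pass through Jamal — Omar–Uma: 1/2; Omar–Nadia: 1/2; Omar–Cal: 1/2; Omar–Hana: 1/2; Omar–Farah: 1/2; Omar–Arjun: 1; Kofi–Arjun: 1/3.
All other pairs contribute 0.
Summing the contributions gives betweenness(Jamal) = 23/6.

23/6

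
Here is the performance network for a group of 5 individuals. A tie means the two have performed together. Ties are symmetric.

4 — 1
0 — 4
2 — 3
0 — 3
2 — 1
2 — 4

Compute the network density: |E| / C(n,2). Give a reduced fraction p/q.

3/5

There are 6 edges and 5 nodes, so the maximum possible is C(5,2) = 10.
Density = 6/10 = 3/5.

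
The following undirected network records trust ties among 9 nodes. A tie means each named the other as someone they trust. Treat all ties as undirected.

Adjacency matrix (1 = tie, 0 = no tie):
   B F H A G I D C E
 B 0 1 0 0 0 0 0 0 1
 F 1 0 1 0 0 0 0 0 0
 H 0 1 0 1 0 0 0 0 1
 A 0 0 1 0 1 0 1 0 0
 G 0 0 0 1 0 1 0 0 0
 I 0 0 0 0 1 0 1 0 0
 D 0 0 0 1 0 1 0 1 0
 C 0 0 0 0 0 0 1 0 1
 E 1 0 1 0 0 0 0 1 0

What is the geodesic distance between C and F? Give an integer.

One shortest route is C – E – B – F, which uses 3 edges, and at distance 2 from C we only reach {A, B, H, I}, which does not include F. So d(C,F) = 3.

3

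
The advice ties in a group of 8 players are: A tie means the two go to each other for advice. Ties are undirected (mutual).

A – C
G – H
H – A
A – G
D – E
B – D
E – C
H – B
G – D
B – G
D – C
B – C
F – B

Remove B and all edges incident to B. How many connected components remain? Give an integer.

Without B, the remaining ties split the others into: {A, C, D, E, G, H}; {F}.
That's 2 separate components.

2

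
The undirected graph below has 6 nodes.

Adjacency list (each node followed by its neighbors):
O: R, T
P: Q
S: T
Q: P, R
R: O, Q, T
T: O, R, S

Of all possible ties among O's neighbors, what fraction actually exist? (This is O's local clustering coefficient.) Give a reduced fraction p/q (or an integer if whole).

1

O's neighbors: R and T (k = 2).
Possible neighbor pairs: C(2,2) = 1. Edges among them: R–T → e = 1.
Clustering(O) = 1/1.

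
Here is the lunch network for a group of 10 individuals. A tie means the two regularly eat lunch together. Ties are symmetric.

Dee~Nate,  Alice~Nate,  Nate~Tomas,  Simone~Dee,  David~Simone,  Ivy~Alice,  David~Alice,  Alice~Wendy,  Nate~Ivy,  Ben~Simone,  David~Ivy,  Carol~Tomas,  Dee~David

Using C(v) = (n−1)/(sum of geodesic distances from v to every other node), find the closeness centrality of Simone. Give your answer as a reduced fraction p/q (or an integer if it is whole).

9/19

Distances from Simone: Alice:2, Ben:1, Carol:4, David:1, Dee:1, Ivy:2, Nate:2, Tomas:3, Wendy:3. Sum = 19.
n = 10, so closeness = 9/19.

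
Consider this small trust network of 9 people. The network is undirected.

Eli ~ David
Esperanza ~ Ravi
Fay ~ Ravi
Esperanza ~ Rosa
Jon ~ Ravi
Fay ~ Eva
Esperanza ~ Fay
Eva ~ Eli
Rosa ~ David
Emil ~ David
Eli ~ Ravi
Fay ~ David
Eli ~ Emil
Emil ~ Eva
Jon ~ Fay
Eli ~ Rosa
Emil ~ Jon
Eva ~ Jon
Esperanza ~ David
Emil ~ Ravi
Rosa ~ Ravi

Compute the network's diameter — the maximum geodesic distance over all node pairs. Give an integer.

2

Eccentricity of each node (its greatest distance to any other): David:2, Eli:2, Emil:2, Esperanza:2, Eva:2, Fay:2, Jon:2, Ravi:2, Rosa:2.
The maximum eccentricity is 2, realized for instance by the pair Esperanza–Emil via Esperanza – Ravi – Emil. So the diameter is 2.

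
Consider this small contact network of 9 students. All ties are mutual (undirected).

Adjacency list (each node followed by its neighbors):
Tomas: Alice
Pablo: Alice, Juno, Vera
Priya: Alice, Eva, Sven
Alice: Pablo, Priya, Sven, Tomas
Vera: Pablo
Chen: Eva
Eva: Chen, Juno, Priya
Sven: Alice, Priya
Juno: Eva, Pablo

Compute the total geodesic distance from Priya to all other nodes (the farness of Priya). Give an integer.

14

Distances from Priya: Alice:1, Chen:2, Eva:1, Juno:2, Pablo:2, Sven:1, Tomas:2, Vera:3.
Sum = 1 + 2 + 1 + 2 + 2 + 1 + 2 + 3 = 14.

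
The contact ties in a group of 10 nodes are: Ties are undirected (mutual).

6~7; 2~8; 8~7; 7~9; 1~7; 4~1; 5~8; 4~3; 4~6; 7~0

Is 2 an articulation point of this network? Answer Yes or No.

Even without 2, every remaining node can still reach every other (the residual graph is connected), so 2 is not a cut vertex.

No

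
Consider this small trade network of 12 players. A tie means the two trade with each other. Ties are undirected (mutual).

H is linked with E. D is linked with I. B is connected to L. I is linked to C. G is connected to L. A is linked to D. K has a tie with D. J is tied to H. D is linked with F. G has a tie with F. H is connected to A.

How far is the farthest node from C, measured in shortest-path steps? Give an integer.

6

Distances from C: A:3, B:6, D:2, E:5, F:3, G:4, H:4, I:1, J:5, K:3, L:5.
The largest is 6 (to B), so the eccentricity of C is 6.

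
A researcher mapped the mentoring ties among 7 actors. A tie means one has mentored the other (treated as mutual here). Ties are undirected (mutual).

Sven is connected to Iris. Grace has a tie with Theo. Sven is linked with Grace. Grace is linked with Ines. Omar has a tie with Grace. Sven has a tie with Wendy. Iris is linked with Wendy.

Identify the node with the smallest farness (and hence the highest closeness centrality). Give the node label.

Farness (sum of distances to all others) for each node — Grace:8, Ines:13, Iris:13, Omar:13, Sven:9, Theo:13, Wendy:13.
The smallest farness is 8, for Grace, so Grace has the highest closeness.

Grace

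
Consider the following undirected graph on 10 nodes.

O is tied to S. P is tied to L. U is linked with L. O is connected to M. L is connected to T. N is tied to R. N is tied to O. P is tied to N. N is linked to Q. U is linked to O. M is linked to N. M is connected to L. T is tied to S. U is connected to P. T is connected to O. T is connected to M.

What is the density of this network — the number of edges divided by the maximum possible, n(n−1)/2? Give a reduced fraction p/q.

There are 16 edges and 10 nodes, so the maximum possible is C(10,2) = 45.
Density = 16/45.

16/45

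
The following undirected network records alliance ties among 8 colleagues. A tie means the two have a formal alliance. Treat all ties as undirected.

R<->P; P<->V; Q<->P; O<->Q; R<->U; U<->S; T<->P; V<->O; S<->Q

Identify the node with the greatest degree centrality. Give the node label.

P

Degrees — O:2, P:4, Q:3, R:2, S:2, T:1, U:2, V:2.
The maximum is 4, attained only by P.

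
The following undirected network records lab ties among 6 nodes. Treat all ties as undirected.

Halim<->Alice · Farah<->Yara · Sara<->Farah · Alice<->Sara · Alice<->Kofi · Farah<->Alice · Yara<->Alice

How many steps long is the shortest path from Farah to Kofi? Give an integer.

2

One shortest route is Farah – Alice – Kofi, which uses 2 edges, and Farah and Kofi are not directly tied, so nothing shorter exists. So d(Farah,Kofi) = 2.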